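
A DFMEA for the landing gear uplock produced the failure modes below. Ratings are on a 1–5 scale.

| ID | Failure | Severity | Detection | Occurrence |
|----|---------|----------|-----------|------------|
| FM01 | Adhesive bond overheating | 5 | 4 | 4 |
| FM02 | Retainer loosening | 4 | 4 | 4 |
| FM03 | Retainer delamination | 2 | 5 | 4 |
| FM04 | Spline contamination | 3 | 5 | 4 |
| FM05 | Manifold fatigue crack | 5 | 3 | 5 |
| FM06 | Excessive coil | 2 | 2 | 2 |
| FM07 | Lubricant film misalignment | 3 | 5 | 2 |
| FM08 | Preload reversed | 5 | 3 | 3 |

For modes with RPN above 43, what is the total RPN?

RPN = Severity × Occurrence × Detection:
  FM01: 5 × 4 × 4 = 80
  FM02: 4 × 4 × 4 = 64
  FM03: 2 × 4 × 5 = 40
  FM04: 3 × 4 × 5 = 60
  FM05: 5 × 5 × 3 = 75
  FM06: 2 × 2 × 2 = 8
  FM07: 3 × 2 × 5 = 30
  FM08: 5 × 3 × 3 = 45
RPN > 43: FM01 (80), FM02 (64), FM04 (60), FM05 (75), FM08 (45).
Sum: 80 + 64 + 60 + 75 + 45 = 324.

324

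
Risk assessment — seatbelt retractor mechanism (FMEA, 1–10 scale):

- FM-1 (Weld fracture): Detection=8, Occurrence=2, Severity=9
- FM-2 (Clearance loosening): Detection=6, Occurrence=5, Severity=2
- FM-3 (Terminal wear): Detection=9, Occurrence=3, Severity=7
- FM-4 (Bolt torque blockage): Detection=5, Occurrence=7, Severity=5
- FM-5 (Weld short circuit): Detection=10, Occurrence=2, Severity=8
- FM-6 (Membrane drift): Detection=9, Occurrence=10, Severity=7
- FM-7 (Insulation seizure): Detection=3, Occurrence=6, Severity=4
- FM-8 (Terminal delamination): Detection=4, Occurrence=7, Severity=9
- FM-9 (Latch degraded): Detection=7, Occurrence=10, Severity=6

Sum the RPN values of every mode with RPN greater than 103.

RPN = Severity × Occurrence × Detection:
  FM-1: 9 × 2 × 8 = 144
  FM-2: 2 × 5 × 6 = 60
  FM-3: 7 × 3 × 9 = 189
  FM-4: 5 × 7 × 5 = 175
  FM-5: 8 × 2 × 10 = 160
  FM-6: 7 × 10 × 9 = 630
  FM-7: 4 × 6 × 3 = 72
  FM-8: 9 × 7 × 4 = 252
  FM-9: 6 × 10 × 7 = 420
RPN > 103: FM-1 (144), FM-3 (189), FM-4 (175), FM-5 (160), FM-6 (630), FM-8 (252), FM-9 (420).
Sum: 144 + 189 + 175 + 160 + 630 + 252 + 420 = 1970.

1970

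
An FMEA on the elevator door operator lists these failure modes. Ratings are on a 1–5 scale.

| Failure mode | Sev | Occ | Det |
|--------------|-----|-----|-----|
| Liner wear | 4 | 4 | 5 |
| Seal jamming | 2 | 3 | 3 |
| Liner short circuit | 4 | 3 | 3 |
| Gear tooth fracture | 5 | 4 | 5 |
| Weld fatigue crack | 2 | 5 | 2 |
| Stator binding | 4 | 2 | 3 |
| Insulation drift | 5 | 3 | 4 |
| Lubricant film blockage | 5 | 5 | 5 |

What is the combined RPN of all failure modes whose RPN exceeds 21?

RPN = Severity × Occurrence × Detection:
  Liner wear: 4 × 4 × 5 = 80
  Seal jamming: 2 × 3 × 3 = 18
  Liner short circuit: 4 × 3 × 3 = 36
  Gear tooth fracture: 5 × 4 × 5 = 100
  Weld fatigue crack: 2 × 5 × 2 = 20
  Stator binding: 4 × 2 × 3 = 24
  Insulation drift: 5 × 3 × 4 = 60
  Lubricant film blockage: 5 × 5 × 5 = 125
RPN > 21: Liner wear (80), Liner short circuit (36), Gear tooth fracture (100), Stator binding (24), Insulation drift (60), Lubricant film blockage (125).
Sum: 80 + 36 + 100 + 24 + 60 + 125 = 425.

425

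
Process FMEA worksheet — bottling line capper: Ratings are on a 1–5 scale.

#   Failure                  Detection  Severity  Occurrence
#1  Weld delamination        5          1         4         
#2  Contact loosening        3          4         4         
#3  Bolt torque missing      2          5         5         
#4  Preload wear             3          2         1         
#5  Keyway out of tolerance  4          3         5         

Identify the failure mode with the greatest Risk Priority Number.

#5

RPN = Severity × Occurrence × Detection:
  #1: 1 × 4 × 5 = 20
  #2: 4 × 4 × 3 = 48
  #3: 5 × 5 × 2 = 50
  #4: 2 × 1 × 3 = 6
  #5: 3 × 5 × 4 = 60
Highest RPN is 60 → #5.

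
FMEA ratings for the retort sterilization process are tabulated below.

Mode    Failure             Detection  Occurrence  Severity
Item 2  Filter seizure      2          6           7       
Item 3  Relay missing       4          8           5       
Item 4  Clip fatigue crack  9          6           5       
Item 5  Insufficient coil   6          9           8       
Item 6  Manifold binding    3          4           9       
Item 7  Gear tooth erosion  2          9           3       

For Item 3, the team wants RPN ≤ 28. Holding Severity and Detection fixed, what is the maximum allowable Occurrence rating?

Item 3: S=5, O=8, D=4 → current RPN = 160.
Fixed product = 20. Need 20 × O ≤ 28, so O ≤ 28/20 = 1.40.
Maximum integer Occurrence rating = 1 (gives RPN 20; O=2 would give 40 > 28).

1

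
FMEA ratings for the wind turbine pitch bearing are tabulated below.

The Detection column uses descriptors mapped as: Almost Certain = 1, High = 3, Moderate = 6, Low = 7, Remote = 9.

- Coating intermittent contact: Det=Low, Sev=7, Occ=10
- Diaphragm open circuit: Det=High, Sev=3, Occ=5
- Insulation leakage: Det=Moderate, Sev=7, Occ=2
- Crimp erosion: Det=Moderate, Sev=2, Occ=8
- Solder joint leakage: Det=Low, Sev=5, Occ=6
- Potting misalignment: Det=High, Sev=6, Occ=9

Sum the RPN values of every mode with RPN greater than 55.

1042

RPN = Severity × Occurrence × Detection:
  Coating intermittent contact: 7 × 10 × 7 = 490
  Diaphragm open circuit: 3 × 5 × 3 = 45
  Insulation leakage: 7 × 2 × 6 = 84
  Crimp erosion: 2 × 8 × 6 = 96
  Solder joint leakage: 5 × 6 × 7 = 210
  Potting misalignment: 6 × 9 × 3 = 162
RPN > 55: Coating intermittent contact (490), Insulation leakage (84), Crimp erosion (96), Solder joint leakage (210), Potting misalignment (162).
Sum: 490 + 84 + 96 + 210 + 162 = 1042.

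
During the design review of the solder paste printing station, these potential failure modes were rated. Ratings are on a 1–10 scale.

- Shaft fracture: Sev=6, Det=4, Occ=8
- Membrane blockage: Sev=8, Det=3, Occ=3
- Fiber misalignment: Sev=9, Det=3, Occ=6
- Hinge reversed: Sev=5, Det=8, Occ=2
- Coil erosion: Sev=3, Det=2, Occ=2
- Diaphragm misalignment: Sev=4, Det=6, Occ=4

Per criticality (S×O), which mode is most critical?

Criticality = Severity × Occurrence:
  Shaft fracture: 6 × 8 = 48
  Membrane blockage: 8 × 3 = 24
  Fiber misalignment: 9 × 6 = 54
  Hinge reversed: 5 × 2 = 10
  Coil erosion: 3 × 2 = 6
  Diaphragm misalignment: 4 × 4 = 16
Highest criticality is 54 → Fiber misalignment.

Fiber misalignment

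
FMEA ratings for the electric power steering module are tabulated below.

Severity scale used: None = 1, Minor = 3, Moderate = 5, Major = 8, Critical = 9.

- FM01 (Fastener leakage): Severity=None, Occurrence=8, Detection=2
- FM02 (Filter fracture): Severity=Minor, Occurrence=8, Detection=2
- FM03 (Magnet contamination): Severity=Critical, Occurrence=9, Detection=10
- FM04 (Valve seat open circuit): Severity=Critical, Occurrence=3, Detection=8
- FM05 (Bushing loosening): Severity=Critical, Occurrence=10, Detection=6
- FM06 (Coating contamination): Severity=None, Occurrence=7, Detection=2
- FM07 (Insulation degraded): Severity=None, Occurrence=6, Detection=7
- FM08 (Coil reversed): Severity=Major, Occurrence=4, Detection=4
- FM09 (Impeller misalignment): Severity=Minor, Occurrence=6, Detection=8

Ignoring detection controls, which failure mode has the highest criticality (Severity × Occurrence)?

FM05

Criticality = Severity × Occurrence:
  FM01: 1 × 8 = 8
  FM02: 3 × 8 = 24
  FM03: 9 × 9 = 81
  FM04: 9 × 3 = 27
  FM05: 9 × 10 = 90
  FM06: 1 × 7 = 7
  FM07: 1 × 6 = 6
  FM08: 8 × 4 = 32
  FM09: 3 × 6 = 18
Highest criticality is 90 → FM05.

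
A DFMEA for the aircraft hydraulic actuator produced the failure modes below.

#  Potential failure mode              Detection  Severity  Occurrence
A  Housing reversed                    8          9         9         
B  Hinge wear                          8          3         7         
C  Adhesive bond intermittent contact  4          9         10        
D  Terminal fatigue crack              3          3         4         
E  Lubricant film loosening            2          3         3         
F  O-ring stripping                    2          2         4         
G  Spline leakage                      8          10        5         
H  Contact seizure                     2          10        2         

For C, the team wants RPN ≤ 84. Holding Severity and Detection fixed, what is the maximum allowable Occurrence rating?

C: S=9, O=10, D=4 → current RPN = 360.
Fixed product = 36. Need 36 × O ≤ 84, so O ≤ 84/36 = 2.33.
Maximum integer Occurrence rating = 2 (gives RPN 72; O=3 would give 108 > 84).

2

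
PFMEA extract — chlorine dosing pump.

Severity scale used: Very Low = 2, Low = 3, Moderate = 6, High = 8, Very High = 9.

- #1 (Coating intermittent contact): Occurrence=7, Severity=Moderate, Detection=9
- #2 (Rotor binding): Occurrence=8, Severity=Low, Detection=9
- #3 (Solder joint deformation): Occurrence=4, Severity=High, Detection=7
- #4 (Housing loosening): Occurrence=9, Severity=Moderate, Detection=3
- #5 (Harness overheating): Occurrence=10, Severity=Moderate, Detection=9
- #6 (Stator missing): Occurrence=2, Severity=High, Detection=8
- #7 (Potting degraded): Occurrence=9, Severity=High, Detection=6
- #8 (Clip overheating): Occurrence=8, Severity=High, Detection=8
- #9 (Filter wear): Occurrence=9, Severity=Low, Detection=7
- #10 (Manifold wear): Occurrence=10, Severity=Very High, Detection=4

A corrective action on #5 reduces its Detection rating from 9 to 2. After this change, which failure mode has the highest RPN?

#8

RPN = Severity × Occurrence × Detection:
  #1: 6 × 7 × 9 = 378
  #2: 3 × 8 × 9 = 216
  #3: 8 × 4 × 7 = 224
  #4: 6 × 9 × 3 = 162
  #5: 6 × 10 × 9 = 540
  #6: 8 × 2 × 8 = 128
  #7: 8 × 9 × 6 = 432
  #8: 8 × 8 × 8 = 512
  #9: 3 × 9 × 7 = 189
  #10: 9 × 10 × 4 = 360
After action: #5 → 6 × 10 × 2 = 120.
Revised RPNs: #8=512, #7=432, #1=378, #10=360, #3=224, #2=216, #9=189, #4=162, #6=128, #5=120.
Highest is now #8 (512).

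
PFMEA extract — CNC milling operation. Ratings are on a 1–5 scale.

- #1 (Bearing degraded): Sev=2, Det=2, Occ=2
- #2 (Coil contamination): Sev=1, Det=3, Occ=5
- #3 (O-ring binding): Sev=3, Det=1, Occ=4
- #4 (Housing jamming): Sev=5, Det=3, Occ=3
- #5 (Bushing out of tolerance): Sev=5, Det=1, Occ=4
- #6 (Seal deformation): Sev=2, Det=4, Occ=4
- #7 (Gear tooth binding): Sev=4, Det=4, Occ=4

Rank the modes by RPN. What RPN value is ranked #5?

15

RPN = Severity × Occurrence × Detection:
  #1: 2 × 2 × 2 = 8
  #2: 1 × 5 × 3 = 15
  #3: 3 × 4 × 1 = 12
  #4: 5 × 3 × 3 = 45
  #5: 5 × 4 × 1 = 20
  #6: 2 × 4 × 4 = 32
  #7: 4 × 4 × 4 = 64
Sorted descending: 64, 45, 32, 20, 15, 12, 8.
The fifth-highest RPN is 15 (#2).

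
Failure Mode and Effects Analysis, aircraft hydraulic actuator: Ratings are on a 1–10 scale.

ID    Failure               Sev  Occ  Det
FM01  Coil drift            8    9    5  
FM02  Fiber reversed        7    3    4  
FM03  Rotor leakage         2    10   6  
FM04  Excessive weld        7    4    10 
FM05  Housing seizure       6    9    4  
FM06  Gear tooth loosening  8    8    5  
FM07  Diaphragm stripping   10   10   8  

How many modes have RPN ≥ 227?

RPN = Severity × Occurrence × Detection:
  FM01: 8 × 9 × 5 = 360
  FM02: 7 × 3 × 4 = 84
  FM03: 2 × 10 × 6 = 120
  FM04: 7 × 4 × 10 = 280
  FM05: 6 × 9 × 4 = 216
  FM06: 8 × 8 × 5 = 320
  FM07: 10 × 10 × 8 = 800
Modes with RPN ≥ 227: FM01 (360), FM04 (280), FM06 (320), FM07 (800) → 4.

4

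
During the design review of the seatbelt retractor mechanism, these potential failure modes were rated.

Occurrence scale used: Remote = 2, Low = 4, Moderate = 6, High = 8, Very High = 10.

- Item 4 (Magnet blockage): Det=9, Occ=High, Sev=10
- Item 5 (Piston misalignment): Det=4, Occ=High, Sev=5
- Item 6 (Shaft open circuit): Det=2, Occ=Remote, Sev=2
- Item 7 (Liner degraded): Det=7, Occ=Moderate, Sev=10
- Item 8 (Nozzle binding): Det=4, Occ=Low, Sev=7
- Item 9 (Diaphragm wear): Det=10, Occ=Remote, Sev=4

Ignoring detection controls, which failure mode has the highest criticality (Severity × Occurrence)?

Criticality = Severity × Occurrence:
  Item 4: 10 × 8 = 80
  Item 5: 5 × 8 = 40
  Item 6: 2 × 2 = 4
  Item 7: 10 × 6 = 60
  Item 8: 7 × 4 = 28
  Item 9: 4 × 2 = 8
Highest criticality is 80 → Item 4.

Item 4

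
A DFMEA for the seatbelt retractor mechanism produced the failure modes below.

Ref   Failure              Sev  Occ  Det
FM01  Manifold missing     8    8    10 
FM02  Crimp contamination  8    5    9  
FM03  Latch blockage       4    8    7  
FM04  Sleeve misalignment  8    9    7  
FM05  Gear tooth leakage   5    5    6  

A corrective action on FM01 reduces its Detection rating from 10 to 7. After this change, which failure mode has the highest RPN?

RPN = Severity × Occurrence × Detection:
  FM01: 8 × 8 × 10 = 640
  FM02: 8 × 5 × 9 = 360
  FM03: 4 × 8 × 7 = 224
  FM04: 8 × 9 × 7 = 504
  FM05: 5 × 5 × 6 = 150
After action: FM01 → 8 × 8 × 7 = 448.
Revised RPNs: FM04=504, FM01=448, FM02=360, FM03=224, FM05=150.
Highest is now FM04 (504).

FM04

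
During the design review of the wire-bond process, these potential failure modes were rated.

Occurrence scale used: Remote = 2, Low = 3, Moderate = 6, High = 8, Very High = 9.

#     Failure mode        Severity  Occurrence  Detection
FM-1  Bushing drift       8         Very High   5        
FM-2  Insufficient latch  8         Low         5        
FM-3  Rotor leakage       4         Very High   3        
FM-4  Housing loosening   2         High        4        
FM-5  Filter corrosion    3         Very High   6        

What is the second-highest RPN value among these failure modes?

162

RPN = Severity × Occurrence × Detection:
  FM-1: 8 × 9 × 5 = 360
  FM-2: 8 × 3 × 5 = 120
  FM-3: 4 × 9 × 3 = 108
  FM-4: 2 × 8 × 4 = 64
  FM-5: 3 × 9 × 6 = 162
Sorted descending: 360, 162, 120, 108, 64.
The second-highest RPN is 162 (FM-5).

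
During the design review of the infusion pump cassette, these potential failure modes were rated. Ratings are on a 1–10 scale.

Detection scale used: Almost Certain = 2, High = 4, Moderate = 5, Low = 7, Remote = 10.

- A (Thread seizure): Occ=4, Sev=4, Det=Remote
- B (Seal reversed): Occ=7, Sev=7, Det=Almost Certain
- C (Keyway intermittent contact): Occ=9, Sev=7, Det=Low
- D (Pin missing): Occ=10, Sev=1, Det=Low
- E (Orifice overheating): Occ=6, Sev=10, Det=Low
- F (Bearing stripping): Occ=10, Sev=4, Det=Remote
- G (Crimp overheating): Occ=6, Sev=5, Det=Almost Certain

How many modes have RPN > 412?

2

RPN = Severity × Occurrence × Detection:
  A: 4 × 4 × 10 = 160
  B: 7 × 7 × 2 = 98
  C: 7 × 9 × 7 = 441
  D: 1 × 10 × 7 = 70
  E: 10 × 6 × 7 = 420
  F: 4 × 10 × 10 = 400
  G: 5 × 6 × 2 = 60
Modes with RPN > 412: C (441), E (420) → 2.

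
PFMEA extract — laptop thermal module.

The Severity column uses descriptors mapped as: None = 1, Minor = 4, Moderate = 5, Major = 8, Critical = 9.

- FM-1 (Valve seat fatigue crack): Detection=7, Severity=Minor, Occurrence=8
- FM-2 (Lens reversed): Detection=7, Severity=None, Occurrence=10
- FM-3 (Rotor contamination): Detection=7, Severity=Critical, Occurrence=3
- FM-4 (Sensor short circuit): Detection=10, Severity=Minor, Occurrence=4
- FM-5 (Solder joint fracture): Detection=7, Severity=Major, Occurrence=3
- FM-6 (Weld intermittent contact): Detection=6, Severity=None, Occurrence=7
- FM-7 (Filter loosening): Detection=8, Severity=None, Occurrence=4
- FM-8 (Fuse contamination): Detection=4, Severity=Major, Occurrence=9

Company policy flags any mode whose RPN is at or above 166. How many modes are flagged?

4

RPN = Severity × Occurrence × Detection:
  FM-1: 4 × 8 × 7 = 224
  FM-2: 1 × 10 × 7 = 70
  FM-3: 9 × 3 × 7 = 189
  FM-4: 4 × 4 × 10 = 160
  FM-5: 8 × 3 × 7 = 168
  FM-6: 1 × 7 × 6 = 42
  FM-7: 1 × 4 × 8 = 32
  FM-8: 8 × 9 × 4 = 288
Modes with RPN ≥ 166: FM-1 (224), FM-3 (189), FM-5 (168), FM-8 (288) → 4.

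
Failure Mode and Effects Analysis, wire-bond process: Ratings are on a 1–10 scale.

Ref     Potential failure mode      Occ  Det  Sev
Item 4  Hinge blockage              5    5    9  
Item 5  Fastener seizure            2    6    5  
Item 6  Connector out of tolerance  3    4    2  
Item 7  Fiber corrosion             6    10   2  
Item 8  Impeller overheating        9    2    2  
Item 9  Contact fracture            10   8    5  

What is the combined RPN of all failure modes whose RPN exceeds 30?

RPN = Severity × Occurrence × Detection:
  Item 4: 9 × 5 × 5 = 225
  Item 5: 5 × 2 × 6 = 60
  Item 6: 2 × 3 × 4 = 24
  Item 7: 2 × 6 × 10 = 120
  Item 8: 2 × 9 × 2 = 36
  Item 9: 5 × 10 × 8 = 400
RPN > 30: Item 4 (225), Item 5 (60), Item 7 (120), Item 8 (36), Item 9 (400).
Sum: 225 + 60 + 120 + 36 + 400 = 841.

841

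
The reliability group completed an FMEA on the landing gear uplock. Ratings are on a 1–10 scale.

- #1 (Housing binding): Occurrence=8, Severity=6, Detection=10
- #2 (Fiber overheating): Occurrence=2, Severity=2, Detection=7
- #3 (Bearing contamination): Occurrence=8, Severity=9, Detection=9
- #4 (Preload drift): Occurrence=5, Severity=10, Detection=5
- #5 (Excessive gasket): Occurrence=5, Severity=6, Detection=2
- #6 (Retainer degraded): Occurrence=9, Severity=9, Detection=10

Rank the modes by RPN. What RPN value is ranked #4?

250

RPN = Severity × Occurrence × Detection:
  #1: 6 × 8 × 10 = 480
  #2: 2 × 2 × 7 = 28
  #3: 9 × 8 × 9 = 648
  #4: 10 × 5 × 5 = 250
  #5: 6 × 5 × 2 = 60
  #6: 9 × 9 × 10 = 810
Sorted descending: 810, 648, 480, 250, 60, 28.
The fourth-highest RPN is 250 (#4).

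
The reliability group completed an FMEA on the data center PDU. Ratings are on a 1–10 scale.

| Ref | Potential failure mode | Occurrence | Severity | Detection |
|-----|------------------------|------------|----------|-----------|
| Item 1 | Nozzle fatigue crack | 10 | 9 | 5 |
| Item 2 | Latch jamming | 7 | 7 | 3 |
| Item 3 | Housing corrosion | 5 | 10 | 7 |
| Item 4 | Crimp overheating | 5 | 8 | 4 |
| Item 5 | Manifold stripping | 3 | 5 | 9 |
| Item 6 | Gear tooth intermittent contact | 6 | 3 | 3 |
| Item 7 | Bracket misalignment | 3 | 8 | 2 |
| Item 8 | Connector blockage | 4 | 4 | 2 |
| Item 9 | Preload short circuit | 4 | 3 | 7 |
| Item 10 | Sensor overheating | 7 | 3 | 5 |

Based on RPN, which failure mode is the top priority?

RPN = Severity × Occurrence × Detection:
  Item 1: 9 × 10 × 5 = 450
  Item 2: 7 × 7 × 3 = 147
  Item 3: 10 × 5 × 7 = 350
  Item 4: 8 × 5 × 4 = 160
  Item 5: 5 × 3 × 9 = 135
  Item 6: 3 × 6 × 3 = 54
  Item 7: 8 × 3 × 2 = 48
  Item 8: 4 × 4 × 2 = 32
  Item 9: 3 × 4 × 7 = 84
  Item 10: 3 × 7 × 5 = 105
Highest RPN is 450 → Item 1.

Item 1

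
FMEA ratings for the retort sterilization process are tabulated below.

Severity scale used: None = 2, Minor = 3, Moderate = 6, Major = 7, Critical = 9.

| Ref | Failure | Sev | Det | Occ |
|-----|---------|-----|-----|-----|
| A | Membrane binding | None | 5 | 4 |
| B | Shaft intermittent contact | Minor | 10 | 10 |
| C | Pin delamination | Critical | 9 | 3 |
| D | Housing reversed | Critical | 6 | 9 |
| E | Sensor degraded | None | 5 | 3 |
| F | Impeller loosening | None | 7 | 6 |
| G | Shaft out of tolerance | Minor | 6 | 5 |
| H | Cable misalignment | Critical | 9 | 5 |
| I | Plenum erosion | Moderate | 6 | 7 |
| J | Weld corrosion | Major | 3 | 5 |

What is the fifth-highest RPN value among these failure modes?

243

RPN = Severity × Occurrence × Detection:
  A: 2 × 4 × 5 = 40
  B: 3 × 10 × 10 = 300
  C: 9 × 3 × 9 = 243
  D: 9 × 9 × 6 = 486
  E: 2 × 3 × 5 = 30
  F: 2 × 6 × 7 = 84
  G: 3 × 5 × 6 = 90
  H: 9 × 5 × 9 = 405
  I: 6 × 7 × 6 = 252
  J: 7 × 5 × 3 = 105
Sorted descending: 486, 405, 300, 252, 243, 105, 90, 84, 40, 30.
The fifth-highest RPN is 243 (C).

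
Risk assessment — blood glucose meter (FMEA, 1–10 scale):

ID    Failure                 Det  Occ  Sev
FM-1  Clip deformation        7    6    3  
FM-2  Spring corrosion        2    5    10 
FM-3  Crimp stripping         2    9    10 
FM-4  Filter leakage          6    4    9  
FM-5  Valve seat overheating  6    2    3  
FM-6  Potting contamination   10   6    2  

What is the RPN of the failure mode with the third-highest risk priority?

126

RPN = Severity × Occurrence × Detection:
  FM-1: 3 × 6 × 7 = 126
  FM-2: 10 × 5 × 2 = 100
  FM-3: 10 × 9 × 2 = 180
  FM-4: 9 × 4 × 6 = 216
  FM-5: 3 × 2 × 6 = 36
  FM-6: 2 × 6 × 10 = 120
Sorted descending: 216, 180, 126, 120, 100, 36.
The third-highest RPN is 126 (FM-1).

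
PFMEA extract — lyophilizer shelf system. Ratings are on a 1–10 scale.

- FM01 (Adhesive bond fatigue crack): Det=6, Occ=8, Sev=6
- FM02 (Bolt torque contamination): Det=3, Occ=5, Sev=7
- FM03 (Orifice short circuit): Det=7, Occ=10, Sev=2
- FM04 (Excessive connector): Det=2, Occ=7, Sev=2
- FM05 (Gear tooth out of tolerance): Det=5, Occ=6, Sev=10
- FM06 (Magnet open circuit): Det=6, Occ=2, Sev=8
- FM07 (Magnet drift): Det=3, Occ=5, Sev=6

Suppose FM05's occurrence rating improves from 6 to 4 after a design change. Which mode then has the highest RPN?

FM01

RPN = Severity × Occurrence × Detection:
  FM01: 6 × 8 × 6 = 288
  FM02: 7 × 5 × 3 = 105
  FM03: 2 × 10 × 7 = 140
  FM04: 2 × 7 × 2 = 28
  FM05: 10 × 6 × 5 = 300
  FM06: 8 × 2 × 6 = 96
  FM07: 6 × 5 × 3 = 90
After action: FM05 → 10 × 4 × 5 = 200.
Revised RPNs: FM01=288, FM05=200, FM03=140, FM02=105, FM06=96, FM07=90, FM04=28.
Highest is now FM01 (288).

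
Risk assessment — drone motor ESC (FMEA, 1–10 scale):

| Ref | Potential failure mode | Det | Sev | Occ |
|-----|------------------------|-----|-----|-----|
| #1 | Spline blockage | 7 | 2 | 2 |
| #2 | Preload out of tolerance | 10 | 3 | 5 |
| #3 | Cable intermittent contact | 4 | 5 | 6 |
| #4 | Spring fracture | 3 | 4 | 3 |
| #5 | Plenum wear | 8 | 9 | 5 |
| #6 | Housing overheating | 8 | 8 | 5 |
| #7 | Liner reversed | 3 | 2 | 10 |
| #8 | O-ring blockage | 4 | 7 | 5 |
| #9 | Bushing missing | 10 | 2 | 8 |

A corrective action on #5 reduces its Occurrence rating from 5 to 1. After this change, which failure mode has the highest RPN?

RPN = Severity × Occurrence × Detection:
  #1: 2 × 2 × 7 = 28
  #2: 3 × 5 × 10 = 150
  #3: 5 × 6 × 4 = 120
  #4: 4 × 3 × 3 = 36
  #5: 9 × 5 × 8 = 360
  #6: 8 × 5 × 8 = 320
  #7: 2 × 10 × 3 = 60
  #8: 7 × 5 × 4 = 140
  #9: 2 × 8 × 10 = 160
After action: #5 → 9 × 1 × 8 = 72.
Revised RPNs: #6=320, #9=160, #2=150, #8=140, #3=120, #5=72, #7=60, #4=36, #1=28.
Highest is now #6 (320).

#6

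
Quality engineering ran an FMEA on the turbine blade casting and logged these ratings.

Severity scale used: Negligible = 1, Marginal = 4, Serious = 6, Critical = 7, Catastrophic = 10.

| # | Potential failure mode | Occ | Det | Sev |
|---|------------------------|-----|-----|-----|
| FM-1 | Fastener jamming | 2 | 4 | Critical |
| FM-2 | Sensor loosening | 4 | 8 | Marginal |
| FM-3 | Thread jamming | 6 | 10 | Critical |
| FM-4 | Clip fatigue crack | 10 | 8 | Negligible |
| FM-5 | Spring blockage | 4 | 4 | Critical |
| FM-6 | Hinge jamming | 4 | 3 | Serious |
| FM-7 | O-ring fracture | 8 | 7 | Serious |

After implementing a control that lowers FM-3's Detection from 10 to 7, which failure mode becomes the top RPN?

RPN = Severity × Occurrence × Detection:
  FM-1: 7 × 2 × 4 = 56
  FM-2: 4 × 4 × 8 = 128
  FM-3: 7 × 6 × 10 = 420
  FM-4: 1 × 10 × 8 = 80
  FM-5: 7 × 4 × 4 = 112
  FM-6: 6 × 4 × 3 = 72
  FM-7: 6 × 8 × 7 = 336
After action: FM-3 → 7 × 6 × 7 = 294.
Revised RPNs: FM-7=336, FM-3=294, FM-2=128, FM-5=112, FM-4=80, FM-6=72, FM-1=56.
Highest is now FM-7 (336).

FM-7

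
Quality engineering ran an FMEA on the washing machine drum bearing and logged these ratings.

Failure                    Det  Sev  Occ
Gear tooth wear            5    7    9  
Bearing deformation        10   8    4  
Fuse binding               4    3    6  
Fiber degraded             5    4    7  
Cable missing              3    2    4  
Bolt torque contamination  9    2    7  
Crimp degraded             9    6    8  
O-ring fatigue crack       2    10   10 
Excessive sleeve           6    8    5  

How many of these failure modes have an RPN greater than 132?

6

RPN = Severity × Occurrence × Detection:
  Gear tooth wear: 7 × 9 × 5 = 315
  Bearing deformation: 8 × 4 × 10 = 320
  Fuse binding: 3 × 6 × 4 = 72
  Fiber degraded: 4 × 7 × 5 = 140
  Cable missing: 2 × 4 × 3 = 24
  Bolt torque contamination: 2 × 7 × 9 = 126
  Crimp degraded: 6 × 8 × 9 = 432
  O-ring fatigue crack: 10 × 10 × 2 = 200
  Excessive sleeve: 8 × 5 × 6 = 240
Modes with RPN > 132: Gear tooth wear (315), Bearing deformation (320), Fiber degraded (140), Crimp degraded (432), O-ring fatigue crack (200), Excessive sleeve (240) → 6.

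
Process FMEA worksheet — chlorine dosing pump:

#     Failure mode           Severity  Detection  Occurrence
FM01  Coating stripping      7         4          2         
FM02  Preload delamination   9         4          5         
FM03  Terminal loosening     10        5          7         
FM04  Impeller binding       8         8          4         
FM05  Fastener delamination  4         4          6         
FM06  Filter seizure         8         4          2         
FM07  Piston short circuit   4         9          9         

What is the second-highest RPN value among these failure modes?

324

RPN = Severity × Occurrence × Detection:
  FM01: 7 × 2 × 4 = 56
  FM02: 9 × 5 × 4 = 180
  FM03: 10 × 7 × 5 = 350
  FM04: 8 × 4 × 8 = 256
  FM05: 4 × 6 × 4 = 96
  FM06: 8 × 2 × 4 = 64
  FM07: 4 × 9 × 9 = 324
Sorted descending: 350, 324, 256, 180, 96, 64, 56.
The second-highest RPN is 324 (FM07).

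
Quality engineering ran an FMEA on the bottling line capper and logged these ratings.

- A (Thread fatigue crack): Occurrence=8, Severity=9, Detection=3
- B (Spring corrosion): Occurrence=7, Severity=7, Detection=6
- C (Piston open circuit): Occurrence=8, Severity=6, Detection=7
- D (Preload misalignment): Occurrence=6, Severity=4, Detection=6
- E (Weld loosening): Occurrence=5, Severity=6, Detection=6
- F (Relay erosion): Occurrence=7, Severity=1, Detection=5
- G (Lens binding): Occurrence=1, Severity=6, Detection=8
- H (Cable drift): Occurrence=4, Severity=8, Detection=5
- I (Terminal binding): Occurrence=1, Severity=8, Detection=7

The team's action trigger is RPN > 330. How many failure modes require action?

1

RPN = Severity × Occurrence × Detection:
  A: 9 × 8 × 3 = 216
  B: 7 × 7 × 6 = 294
  C: 6 × 8 × 7 = 336
  D: 4 × 6 × 6 = 144
  E: 6 × 5 × 6 = 180
  F: 1 × 7 × 5 = 35
  G: 6 × 1 × 8 = 48
  H: 8 × 4 × 5 = 160
  I: 8 × 1 × 7 = 56
Modes with RPN > 330: C (336) → 1.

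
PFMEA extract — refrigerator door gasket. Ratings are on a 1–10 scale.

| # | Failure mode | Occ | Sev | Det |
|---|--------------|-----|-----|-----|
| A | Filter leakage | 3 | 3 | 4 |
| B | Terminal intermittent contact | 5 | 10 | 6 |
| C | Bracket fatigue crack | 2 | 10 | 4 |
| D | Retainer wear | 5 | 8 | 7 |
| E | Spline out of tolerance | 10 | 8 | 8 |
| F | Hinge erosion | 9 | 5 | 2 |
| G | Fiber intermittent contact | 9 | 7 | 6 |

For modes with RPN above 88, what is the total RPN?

RPN = Severity × Occurrence × Detection:
  A: 3 × 3 × 4 = 36
  B: 10 × 5 × 6 = 300
  C: 10 × 2 × 4 = 80
  D: 8 × 5 × 7 = 280
  E: 8 × 10 × 8 = 640
  F: 5 × 9 × 2 = 90
  G: 7 × 9 × 6 = 378
RPN > 88: B (300), D (280), E (640), F (90), G (378).
Sum: 300 + 280 + 640 + 90 + 378 = 1688.

1688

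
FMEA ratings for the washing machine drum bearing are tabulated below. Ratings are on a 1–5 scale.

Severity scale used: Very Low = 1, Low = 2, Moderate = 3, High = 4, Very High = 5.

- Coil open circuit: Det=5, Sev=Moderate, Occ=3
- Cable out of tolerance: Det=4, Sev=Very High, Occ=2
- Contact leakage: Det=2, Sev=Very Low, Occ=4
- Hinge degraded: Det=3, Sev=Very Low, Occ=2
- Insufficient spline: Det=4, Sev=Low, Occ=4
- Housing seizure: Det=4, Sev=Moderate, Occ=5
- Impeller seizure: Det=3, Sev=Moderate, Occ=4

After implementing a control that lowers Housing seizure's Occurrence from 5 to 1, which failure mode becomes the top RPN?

RPN = Severity × Occurrence × Detection:
  Coil open circuit: 3 × 3 × 5 = 45
  Cable out of tolerance: 5 × 2 × 4 = 40
  Contact leakage: 1 × 4 × 2 = 8
  Hinge degraded: 1 × 2 × 3 = 6
  Insufficient spline: 2 × 4 × 4 = 32
  Housing seizure: 3 × 5 × 4 = 60
  Impeller seizure: 3 × 4 × 3 = 36
After action: Housing seizure → 3 × 1 × 4 = 12.
Revised RPNs: Coil open circuit=45, Cable out of tolerance=40, Impeller seizure=36, Insufficient spline=32, Housing seizure=12, Contact leakage=8, Hinge degraded=6.
Highest is now Coil open circuit (45).

Coil open circuit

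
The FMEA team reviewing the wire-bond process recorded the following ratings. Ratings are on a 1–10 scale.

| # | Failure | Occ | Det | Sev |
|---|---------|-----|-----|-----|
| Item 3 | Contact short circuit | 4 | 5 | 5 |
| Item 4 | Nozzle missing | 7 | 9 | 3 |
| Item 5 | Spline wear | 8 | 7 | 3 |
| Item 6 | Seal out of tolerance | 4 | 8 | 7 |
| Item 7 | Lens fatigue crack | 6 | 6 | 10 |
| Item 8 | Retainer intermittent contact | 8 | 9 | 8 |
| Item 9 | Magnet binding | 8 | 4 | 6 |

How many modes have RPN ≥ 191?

4

RPN = Severity × Occurrence × Detection:
  Item 3: 5 × 4 × 5 = 100
  Item 4: 3 × 7 × 9 = 189
  Item 5: 3 × 8 × 7 = 168
  Item 6: 7 × 4 × 8 = 224
  Item 7: 10 × 6 × 6 = 360
  Item 8: 8 × 8 × 9 = 576
  Item 9: 6 × 8 × 4 = 192
Modes with RPN ≥ 191: Item 6 (224), Item 7 (360), Item 8 (576), Item 9 (192) → 4.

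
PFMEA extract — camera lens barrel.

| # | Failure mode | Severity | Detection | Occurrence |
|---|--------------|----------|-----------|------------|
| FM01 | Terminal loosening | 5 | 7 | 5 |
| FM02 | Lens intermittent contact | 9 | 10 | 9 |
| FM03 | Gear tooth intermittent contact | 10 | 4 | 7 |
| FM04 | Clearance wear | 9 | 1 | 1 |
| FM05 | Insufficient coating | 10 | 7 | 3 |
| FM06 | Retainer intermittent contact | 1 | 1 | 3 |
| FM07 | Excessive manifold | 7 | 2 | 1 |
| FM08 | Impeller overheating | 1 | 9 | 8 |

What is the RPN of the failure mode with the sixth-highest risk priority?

14

RPN = Severity × Occurrence × Detection:
  FM01: 5 × 5 × 7 = 175
  FM02: 9 × 9 × 10 = 810
  FM03: 10 × 7 × 4 = 280
  FM04: 9 × 1 × 1 = 9
  FM05: 10 × 3 × 7 = 210
  FM06: 1 × 3 × 1 = 3
  FM07: 7 × 1 × 2 = 14
  FM08: 1 × 8 × 9 = 72
Sorted descending: 810, 280, 210, 175, 72, 14, 9, 3.
The sixth-highest RPN is 14 (FM07).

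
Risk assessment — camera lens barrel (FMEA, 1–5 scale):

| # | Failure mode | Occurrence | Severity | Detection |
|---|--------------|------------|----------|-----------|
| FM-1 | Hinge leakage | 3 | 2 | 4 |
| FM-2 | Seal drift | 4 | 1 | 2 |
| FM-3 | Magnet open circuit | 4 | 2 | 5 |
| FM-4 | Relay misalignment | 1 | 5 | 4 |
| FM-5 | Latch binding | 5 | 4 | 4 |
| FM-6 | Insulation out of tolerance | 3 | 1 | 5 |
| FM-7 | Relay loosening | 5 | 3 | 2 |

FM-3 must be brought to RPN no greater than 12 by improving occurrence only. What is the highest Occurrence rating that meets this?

FM-3: S=2, O=4, D=5 → current RPN = 40.
Fixed product = 10. Need 10 × O ≤ 12, so O ≤ 12/10 = 1.20.
Maximum integer Occurrence rating = 1 (gives RPN 10; O=2 would give 20 > 12).

1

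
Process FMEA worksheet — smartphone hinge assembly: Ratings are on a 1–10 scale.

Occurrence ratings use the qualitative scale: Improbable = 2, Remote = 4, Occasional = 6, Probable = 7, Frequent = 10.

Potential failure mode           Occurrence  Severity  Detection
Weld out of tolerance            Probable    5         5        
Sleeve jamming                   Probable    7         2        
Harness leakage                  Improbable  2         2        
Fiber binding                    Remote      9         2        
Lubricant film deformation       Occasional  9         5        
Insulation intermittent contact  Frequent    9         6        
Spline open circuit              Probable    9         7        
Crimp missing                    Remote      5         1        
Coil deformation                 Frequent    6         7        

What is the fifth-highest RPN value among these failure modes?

175

RPN = Severity × Occurrence × Detection:
  Weld out of tolerance: 5 × 7 × 5 = 175
  Sleeve jamming: 7 × 7 × 2 = 98
  Harness leakage: 2 × 2 × 2 = 8
  Fiber binding: 9 × 4 × 2 = 72
  Lubricant film deformation: 9 × 6 × 5 = 270
  Insulation intermittent contact: 9 × 10 × 6 = 540
  Spline open circuit: 9 × 7 × 7 = 441
  Crimp missing: 5 × 4 × 1 = 20
  Coil deformation: 6 × 10 × 7 = 420
Sorted descending: 540, 441, 420, 270, 175, 98, 72, 20, 8.
The fifth-highest RPN is 175 (Weld out of tolerance).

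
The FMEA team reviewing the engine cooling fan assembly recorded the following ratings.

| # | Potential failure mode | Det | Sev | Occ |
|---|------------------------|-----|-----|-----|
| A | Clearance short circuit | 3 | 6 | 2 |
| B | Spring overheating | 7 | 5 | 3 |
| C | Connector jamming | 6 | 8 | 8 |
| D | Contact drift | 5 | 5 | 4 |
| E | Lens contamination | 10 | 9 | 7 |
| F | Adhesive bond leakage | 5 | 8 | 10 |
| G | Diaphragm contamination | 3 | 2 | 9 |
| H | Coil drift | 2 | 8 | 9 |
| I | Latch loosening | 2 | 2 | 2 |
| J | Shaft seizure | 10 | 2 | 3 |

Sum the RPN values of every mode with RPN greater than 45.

1877

RPN = Severity × Occurrence × Detection:
  A: 6 × 2 × 3 = 36
  B: 5 × 3 × 7 = 105
  C: 8 × 8 × 6 = 384
  D: 5 × 4 × 5 = 100
  E: 9 × 7 × 10 = 630
  F: 8 × 10 × 5 = 400
  G: 2 × 9 × 3 = 54
  H: 8 × 9 × 2 = 144
  I: 2 × 2 × 2 = 8
  J: 2 × 3 × 10 = 60
RPN > 45: B (105), C (384), D (100), E (630), F (400), G (54), H (144), J (60).
Sum: 105 + 384 + 100 + 630 + 400 + 54 + 144 + 60 = 1877.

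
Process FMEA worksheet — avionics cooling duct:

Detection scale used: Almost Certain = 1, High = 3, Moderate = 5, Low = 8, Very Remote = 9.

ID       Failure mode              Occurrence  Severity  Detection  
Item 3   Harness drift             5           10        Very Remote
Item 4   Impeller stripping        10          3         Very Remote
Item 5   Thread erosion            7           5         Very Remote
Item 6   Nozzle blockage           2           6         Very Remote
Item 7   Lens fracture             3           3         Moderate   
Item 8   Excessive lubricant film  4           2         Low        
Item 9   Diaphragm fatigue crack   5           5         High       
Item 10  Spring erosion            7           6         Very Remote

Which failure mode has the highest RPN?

RPN = Severity × Occurrence × Detection:
  Item 3: 10 × 5 × 9 = 450
  Item 4: 3 × 10 × 9 = 270
  Item 5: 5 × 7 × 9 = 315
  Item 6: 6 × 2 × 9 = 108
  Item 7: 3 × 3 × 5 = 45
  Item 8: 2 × 4 × 8 = 64
  Item 9: 5 × 5 × 3 = 75
  Item 10: 6 × 7 × 9 = 378
Highest RPN is 450 → Item 3.

Item 3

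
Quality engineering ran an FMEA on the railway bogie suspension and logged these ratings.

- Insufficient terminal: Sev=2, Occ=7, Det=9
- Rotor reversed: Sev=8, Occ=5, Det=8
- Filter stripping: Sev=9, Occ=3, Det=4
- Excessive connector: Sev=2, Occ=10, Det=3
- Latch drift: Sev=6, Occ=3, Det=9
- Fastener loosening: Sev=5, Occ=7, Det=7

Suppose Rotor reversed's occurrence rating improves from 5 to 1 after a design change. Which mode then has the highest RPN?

RPN = Severity × Occurrence × Detection:
  Insufficient terminal: 2 × 7 × 9 = 126
  Rotor reversed: 8 × 5 × 8 = 320
  Filter stripping: 9 × 3 × 4 = 108
  Excessive connector: 2 × 10 × 3 = 60
  Latch drift: 6 × 3 × 9 = 162
  Fastener loosening: 5 × 7 × 7 = 245
After action: Rotor reversed → 8 × 1 × 8 = 64.
Revised RPNs: Fastener loosening=245, Latch drift=162, Insufficient terminal=126, Filter stripping=108, Rotor reversed=64, Excessive connector=60.
Highest is now Fastener loosening (245).

Fastener loosening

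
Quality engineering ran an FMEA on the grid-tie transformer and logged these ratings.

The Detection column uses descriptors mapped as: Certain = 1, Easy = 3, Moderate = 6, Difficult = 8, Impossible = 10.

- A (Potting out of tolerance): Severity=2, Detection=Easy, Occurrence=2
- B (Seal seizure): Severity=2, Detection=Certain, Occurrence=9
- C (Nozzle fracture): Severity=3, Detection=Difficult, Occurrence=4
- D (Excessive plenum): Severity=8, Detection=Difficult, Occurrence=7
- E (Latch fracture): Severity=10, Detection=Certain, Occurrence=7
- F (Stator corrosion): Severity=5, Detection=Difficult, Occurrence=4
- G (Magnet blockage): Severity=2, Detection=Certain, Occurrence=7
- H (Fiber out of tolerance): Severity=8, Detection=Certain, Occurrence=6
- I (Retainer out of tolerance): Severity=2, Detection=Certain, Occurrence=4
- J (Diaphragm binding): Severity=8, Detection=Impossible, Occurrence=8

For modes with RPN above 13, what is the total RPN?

RPN = Severity × Occurrence × Detection:
  A: 2 × 2 × 3 = 12
  B: 2 × 9 × 1 = 18
  C: 3 × 4 × 8 = 96
  D: 8 × 7 × 8 = 448
  E: 10 × 7 × 1 = 70
  F: 5 × 4 × 8 = 160
  G: 2 × 7 × 1 = 14
  H: 8 × 6 × 1 = 48
  I: 2 × 4 × 1 = 8
  J: 8 × 8 × 10 = 640
RPN > 13: B (18), C (96), D (448), E (70), F (160), G (14), H (48), J (640).
Sum: 18 + 96 + 448 + 70 + 160 + 14 + 48 + 640 = 1494.

1494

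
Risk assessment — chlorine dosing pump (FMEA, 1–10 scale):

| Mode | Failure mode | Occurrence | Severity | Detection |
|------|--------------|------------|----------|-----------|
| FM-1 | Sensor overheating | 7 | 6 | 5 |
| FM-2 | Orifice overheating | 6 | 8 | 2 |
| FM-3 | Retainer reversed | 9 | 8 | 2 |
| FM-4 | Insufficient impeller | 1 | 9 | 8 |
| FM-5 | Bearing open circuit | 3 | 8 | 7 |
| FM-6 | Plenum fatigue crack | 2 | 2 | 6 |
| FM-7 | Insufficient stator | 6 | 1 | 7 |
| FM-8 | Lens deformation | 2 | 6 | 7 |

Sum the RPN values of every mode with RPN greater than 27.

816

RPN = Severity × Occurrence × Detection:
  FM-1: 6 × 7 × 5 = 210
  FM-2: 8 × 6 × 2 = 96
  FM-3: 8 × 9 × 2 = 144
  FM-4: 9 × 1 × 8 = 72
  FM-5: 8 × 3 × 7 = 168
  FM-6: 2 × 2 × 6 = 24
  FM-7: 1 × 6 × 7 = 42
  FM-8: 6 × 2 × 7 = 84
RPN > 27: FM-1 (210), FM-2 (96), FM-3 (144), FM-4 (72), FM-5 (168), FM-7 (42), FM-8 (84).
Sum: 210 + 96 + 144 + 72 + 168 + 42 + 84 = 816.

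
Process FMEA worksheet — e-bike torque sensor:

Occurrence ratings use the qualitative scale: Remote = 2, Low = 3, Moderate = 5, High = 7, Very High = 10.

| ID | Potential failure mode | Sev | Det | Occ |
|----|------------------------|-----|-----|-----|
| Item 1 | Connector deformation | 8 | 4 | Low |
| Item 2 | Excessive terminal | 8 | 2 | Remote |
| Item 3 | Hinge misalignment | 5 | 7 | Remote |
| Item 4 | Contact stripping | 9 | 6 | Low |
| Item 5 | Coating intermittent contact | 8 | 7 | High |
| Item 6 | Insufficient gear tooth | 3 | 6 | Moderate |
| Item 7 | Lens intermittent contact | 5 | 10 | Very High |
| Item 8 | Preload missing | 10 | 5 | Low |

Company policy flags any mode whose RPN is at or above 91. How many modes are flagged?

5

RPN = Severity × Occurrence × Detection:
  Item 1: 8 × 3 × 4 = 96
  Item 2: 8 × 2 × 2 = 32
  Item 3: 5 × 2 × 7 = 70
  Item 4: 9 × 3 × 6 = 162
  Item 5: 8 × 7 × 7 = 392
  Item 6: 3 × 5 × 6 = 90
  Item 7: 5 × 10 × 10 = 500
  Item 8: 10 × 3 × 5 = 150
Modes with RPN ≥ 91: Item 1 (96), Item 4 (162), Item 5 (392), Item 7 (500), Item 8 (150) → 5.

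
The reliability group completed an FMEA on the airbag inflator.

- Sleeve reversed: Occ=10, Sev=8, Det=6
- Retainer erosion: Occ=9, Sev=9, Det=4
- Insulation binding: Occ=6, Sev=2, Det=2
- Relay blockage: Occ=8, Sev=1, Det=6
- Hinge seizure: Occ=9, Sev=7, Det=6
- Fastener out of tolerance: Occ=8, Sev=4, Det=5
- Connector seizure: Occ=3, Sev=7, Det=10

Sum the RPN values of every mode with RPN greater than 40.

RPN = Severity × Occurrence × Detection:
  Sleeve reversed: 8 × 10 × 6 = 480
  Retainer erosion: 9 × 9 × 4 = 324
  Insulation binding: 2 × 6 × 2 = 24
  Relay blockage: 1 × 8 × 6 = 48
  Hinge seizure: 7 × 9 × 6 = 378
  Fastener out of tolerance: 4 × 8 × 5 = 160
  Connector seizure: 7 × 3 × 10 = 210
RPN > 40: Sleeve reversed (480), Retainer erosion (324), Relay blockage (48), Hinge seizure (378), Fastener out of tolerance (160), Connector seizure (210).
Sum: 480 + 324 + 48 + 378 + 160 + 210 = 1600.

1600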